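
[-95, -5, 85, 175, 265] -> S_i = -95 + 90*i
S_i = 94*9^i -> [94, 846, 7614, 68526, 616734]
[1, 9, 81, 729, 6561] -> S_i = 1*9^i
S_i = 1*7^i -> [1, 7, 49, 343, 2401]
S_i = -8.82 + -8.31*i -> [-8.82, -17.13, -25.44, -33.75, -42.06]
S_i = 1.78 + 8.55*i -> [1.78, 10.33, 18.88, 27.43, 35.98]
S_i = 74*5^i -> [74, 370, 1850, 9250, 46250]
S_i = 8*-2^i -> [8, -16, 32, -64, 128]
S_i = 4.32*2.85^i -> [4.32, 12.31, 35.09, 100.0, 285.01]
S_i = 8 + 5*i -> [8, 13, 18, 23, 28]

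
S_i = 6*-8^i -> [6, -48, 384, -3072, 24576]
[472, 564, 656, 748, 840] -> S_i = 472 + 92*i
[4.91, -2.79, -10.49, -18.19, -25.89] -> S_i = 4.91 + -7.70*i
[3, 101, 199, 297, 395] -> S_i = 3 + 98*i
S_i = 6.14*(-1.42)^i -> [6.14, -8.72, 12.38, -17.58, 24.96]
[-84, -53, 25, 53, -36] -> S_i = Random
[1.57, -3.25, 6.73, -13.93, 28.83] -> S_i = 1.57*(-2.07)^i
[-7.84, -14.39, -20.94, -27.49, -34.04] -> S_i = -7.84 + -6.55*i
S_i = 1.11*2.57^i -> [1.11, 2.85, 7.33, 18.84, 48.42]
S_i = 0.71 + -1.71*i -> [0.71, -1.0, -2.71, -4.42, -6.13]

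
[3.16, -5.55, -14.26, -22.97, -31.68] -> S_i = 3.16 + -8.71*i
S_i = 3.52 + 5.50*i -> [3.52, 9.02, 14.52, 20.02, 25.52]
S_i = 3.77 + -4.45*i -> [3.77, -0.68, -5.13, -9.58, -14.03]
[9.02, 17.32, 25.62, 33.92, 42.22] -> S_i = 9.02 + 8.30*i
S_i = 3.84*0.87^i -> [3.84, 3.34, 2.91, 2.53, 2.2]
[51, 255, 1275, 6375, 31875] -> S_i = 51*5^i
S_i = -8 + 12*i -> [-8, 4, 16, 28, 40]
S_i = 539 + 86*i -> [539, 625, 711, 797, 883]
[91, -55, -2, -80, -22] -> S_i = Random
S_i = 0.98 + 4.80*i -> [0.98, 5.78, 10.58, 15.38, 20.18]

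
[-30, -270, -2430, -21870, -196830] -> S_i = -30*9^i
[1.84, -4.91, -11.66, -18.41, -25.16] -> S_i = 1.84 + -6.75*i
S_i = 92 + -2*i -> [92, 90, 88, 86, 84]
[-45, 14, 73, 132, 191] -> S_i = -45 + 59*i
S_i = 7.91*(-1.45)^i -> [7.91, -11.47, 16.63, -24.11, 34.97]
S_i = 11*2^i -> [11, 22, 44, 88, 176]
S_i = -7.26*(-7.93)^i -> [-7.26, 57.57, -456.54, 3620.4, -28709.75]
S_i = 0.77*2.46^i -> [0.77, 1.89, 4.66, 11.46, 28.2]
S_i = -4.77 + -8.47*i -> [-4.77, -13.24, -21.71, -30.18, -38.65]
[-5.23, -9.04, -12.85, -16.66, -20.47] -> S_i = -5.23 + -3.81*i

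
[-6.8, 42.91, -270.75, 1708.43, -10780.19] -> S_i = -6.80*(-6.31)^i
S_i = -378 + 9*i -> [-378, -369, -360, -351, -342]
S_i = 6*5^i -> [6, 30, 150, 750, 3750]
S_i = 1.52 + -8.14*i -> [1.52, -6.62, -14.76, -22.9, -31.04]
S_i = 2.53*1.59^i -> [2.53, 4.02, 6.4, 10.17, 16.17]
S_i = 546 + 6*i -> [546, 552, 558, 564, 570]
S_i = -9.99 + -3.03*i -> [-9.99, -13.02, -16.05, -19.08, -22.11]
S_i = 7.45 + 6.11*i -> [7.45, 13.56, 19.67, 25.78, 31.89]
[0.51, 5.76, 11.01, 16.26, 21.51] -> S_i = 0.51 + 5.25*i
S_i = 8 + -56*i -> [8, -48, -104, -160, -216]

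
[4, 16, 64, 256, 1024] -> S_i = 4*4^i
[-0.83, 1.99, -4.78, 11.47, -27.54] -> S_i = -0.83*(-2.40)^i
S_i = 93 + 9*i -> [93, 102, 111, 120, 129]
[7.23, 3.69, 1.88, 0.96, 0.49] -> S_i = 7.23*0.51^i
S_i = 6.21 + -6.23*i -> [6.21, -0.02, -6.25, -12.48, -18.71]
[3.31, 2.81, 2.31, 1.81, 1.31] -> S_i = 3.31 + -0.50*i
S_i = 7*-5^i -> [7, -35, 175, -875, 4375]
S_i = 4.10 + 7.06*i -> [4.1, 11.16, 18.22, 25.28, 32.34]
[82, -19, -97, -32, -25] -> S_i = Random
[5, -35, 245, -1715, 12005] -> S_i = 5*-7^i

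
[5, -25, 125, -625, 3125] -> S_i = 5*-5^i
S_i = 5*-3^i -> [5, -15, 45, -135, 405]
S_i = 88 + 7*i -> [88, 95, 102, 109, 116]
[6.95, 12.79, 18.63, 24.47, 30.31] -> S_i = 6.95 + 5.84*i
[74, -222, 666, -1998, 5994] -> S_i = 74*-3^i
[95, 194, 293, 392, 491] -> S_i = 95 + 99*i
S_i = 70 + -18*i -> [70, 52, 34, 16, -2]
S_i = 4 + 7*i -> [4, 11, 18, 25, 32]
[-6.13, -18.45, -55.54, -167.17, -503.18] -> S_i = -6.13*3.01^i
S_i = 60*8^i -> [60, 480, 3840, 30720, 245760]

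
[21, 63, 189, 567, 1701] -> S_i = 21*3^i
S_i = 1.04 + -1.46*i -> [1.04, -0.42, -1.88, -3.34, -4.8]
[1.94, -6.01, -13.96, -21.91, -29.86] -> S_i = 1.94 + -7.95*i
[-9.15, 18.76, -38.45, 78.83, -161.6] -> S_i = -9.15*(-2.05)^i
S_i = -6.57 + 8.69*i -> [-6.57, 2.12, 10.81, 19.5, 28.19]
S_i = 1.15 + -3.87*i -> [1.15, -2.72, -6.59, -10.46, -14.33]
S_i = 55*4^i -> [55, 220, 880, 3520, 14080]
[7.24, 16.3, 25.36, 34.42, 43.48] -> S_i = 7.24 + 9.06*i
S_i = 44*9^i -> [44, 396, 3564, 32076, 288684]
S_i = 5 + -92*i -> [5, -87, -179, -271, -363]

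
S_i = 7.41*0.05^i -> [7.41, 0.37, 0.02, 0.0, 0.0]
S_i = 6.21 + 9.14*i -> [6.21, 15.35, 24.49, 33.63, 42.77]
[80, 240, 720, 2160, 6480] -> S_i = 80*3^i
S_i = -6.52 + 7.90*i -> [-6.52, 1.38, 9.28, 17.18, 25.08]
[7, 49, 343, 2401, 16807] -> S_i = 7*7^i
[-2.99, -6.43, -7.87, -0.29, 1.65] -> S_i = Random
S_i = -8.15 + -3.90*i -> [-8.15, -12.05, -15.95, -19.85, -23.75]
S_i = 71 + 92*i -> [71, 163, 255, 347, 439]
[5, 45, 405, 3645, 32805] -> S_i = 5*9^i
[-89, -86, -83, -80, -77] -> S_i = -89 + 3*i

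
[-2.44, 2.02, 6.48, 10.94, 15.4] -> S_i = -2.44 + 4.46*i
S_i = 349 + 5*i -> [349, 354, 359, 364, 369]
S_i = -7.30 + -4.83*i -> [-7.3, -12.13, -16.96, -21.79, -26.62]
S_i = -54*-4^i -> [-54, 216, -864, 3456, -13824]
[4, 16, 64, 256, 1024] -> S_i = 4*4^i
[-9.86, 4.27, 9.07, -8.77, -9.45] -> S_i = Random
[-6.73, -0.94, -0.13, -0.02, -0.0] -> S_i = -6.73*0.14^i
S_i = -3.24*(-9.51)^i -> [-3.24, 30.81, -293.03, 2786.68, -26501.29]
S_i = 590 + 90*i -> [590, 680, 770, 860, 950]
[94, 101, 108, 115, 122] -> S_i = 94 + 7*i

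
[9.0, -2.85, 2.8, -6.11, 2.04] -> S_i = Random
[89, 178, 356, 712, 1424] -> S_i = 89*2^i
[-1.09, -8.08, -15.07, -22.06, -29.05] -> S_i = -1.09 + -6.99*i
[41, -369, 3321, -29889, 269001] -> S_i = 41*-9^i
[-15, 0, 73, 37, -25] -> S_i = Random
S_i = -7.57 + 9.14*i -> [-7.57, 1.57, 10.71, 19.85, 28.99]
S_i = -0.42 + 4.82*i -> [-0.42, 4.4, 9.22, 14.04, 18.86]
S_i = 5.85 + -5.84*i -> [5.85, 0.01, -5.83, -11.67, -17.51]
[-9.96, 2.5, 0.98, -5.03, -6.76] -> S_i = Random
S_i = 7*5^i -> [7, 35, 175, 875, 4375]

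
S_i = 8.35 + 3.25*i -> [8.35, 11.6, 14.85, 18.1, 21.35]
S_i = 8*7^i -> [8, 56, 392, 2744, 19208]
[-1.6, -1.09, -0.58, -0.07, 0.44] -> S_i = -1.60 + 0.51*i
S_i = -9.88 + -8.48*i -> [-9.88, -18.36, -26.84, -35.32, -43.8]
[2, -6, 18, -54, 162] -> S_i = 2*-3^i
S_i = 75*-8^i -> [75, -600, 4800, -38400, 307200]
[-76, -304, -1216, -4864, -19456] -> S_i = -76*4^i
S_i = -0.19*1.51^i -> [-0.19, -0.29, -0.43, -0.65, -0.99]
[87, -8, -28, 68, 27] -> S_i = Random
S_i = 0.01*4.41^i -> [0.01, 0.04, 0.19, 0.86, 3.78]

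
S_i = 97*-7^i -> [97, -679, 4753, -33271, 232897]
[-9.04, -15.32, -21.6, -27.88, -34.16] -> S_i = -9.04 + -6.28*i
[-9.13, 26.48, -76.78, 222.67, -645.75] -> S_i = -9.13*(-2.90)^i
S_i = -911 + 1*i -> [-911, -910, -909, -908, -907]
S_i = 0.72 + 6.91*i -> [0.72, 7.63, 14.54, 21.45, 28.36]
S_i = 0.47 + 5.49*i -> [0.47, 5.96, 11.45, 16.94, 22.43]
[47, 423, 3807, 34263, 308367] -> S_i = 47*9^i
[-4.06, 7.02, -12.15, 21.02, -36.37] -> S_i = -4.06*(-1.73)^i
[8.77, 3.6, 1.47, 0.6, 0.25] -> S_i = 8.77*0.41^i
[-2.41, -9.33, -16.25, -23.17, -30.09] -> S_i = -2.41 + -6.92*i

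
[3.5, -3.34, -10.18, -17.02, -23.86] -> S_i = 3.50 + -6.84*i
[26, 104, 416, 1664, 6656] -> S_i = 26*4^i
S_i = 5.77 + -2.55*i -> [5.77, 3.22, 0.67, -1.88, -4.43]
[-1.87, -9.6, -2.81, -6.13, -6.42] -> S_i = Random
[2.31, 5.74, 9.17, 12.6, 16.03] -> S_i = 2.31 + 3.43*i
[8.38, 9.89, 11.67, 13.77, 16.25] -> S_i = 8.38*1.18^i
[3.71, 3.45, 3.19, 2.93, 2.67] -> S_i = 3.71 + -0.26*i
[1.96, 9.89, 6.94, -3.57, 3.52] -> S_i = Random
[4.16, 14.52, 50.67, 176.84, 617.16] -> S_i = 4.16*3.49^i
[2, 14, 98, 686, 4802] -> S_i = 2*7^i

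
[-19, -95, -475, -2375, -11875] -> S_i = -19*5^i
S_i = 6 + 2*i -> [6, 8, 10, 12, 14]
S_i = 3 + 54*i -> [3, 57, 111, 165, 219]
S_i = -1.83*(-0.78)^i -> [-1.83, 1.43, -1.11, 0.87, -0.68]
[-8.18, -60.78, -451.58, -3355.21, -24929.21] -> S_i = -8.18*7.43^i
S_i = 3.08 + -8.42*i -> [3.08, -5.34, -13.76, -22.18, -30.6]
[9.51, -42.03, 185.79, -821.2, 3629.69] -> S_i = 9.51*(-4.42)^i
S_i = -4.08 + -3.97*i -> [-4.08, -8.05, -12.02, -15.99, -19.96]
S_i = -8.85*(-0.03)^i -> [-8.85, 0.27, -0.01, 0.0, -0.0]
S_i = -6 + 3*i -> [-6, -3, 0, 3, 6]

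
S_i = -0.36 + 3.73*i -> [-0.36, 3.37, 7.1, 10.83, 14.56]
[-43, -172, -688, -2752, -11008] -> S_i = -43*4^i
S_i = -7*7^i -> [-7, -49, -343, -2401, -16807]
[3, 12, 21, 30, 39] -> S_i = 3 + 9*i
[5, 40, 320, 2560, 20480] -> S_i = 5*8^i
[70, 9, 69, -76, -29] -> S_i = Random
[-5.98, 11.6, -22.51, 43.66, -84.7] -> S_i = -5.98*(-1.94)^i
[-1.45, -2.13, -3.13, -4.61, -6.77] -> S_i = -1.45*1.47^i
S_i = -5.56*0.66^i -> [-5.56, -3.67, -2.42, -1.6, -1.05]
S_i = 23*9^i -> [23, 207, 1863, 16767, 150903]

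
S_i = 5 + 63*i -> [5, 68, 131, 194, 257]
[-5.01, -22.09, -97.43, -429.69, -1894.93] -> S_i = -5.01*4.41^i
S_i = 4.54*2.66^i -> [4.54, 12.08, 32.12, 85.45, 227.29]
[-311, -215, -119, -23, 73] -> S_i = -311 + 96*i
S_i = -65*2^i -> [-65, -130, -260, -520, -1040]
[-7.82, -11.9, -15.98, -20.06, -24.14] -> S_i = -7.82 + -4.08*i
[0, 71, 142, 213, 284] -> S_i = 0 + 71*i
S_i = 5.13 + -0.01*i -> [5.13, 5.12, 5.11, 5.1, 5.09]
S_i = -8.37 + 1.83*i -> [-8.37, -6.54, -4.71, -2.88, -1.05]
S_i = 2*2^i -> [2, 4, 8, 16, 32]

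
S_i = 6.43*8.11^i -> [6.43, 52.15, 422.91, 3429.84, 27815.98]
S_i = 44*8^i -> [44, 352, 2816, 22528, 180224]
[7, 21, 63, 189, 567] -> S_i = 7*3^i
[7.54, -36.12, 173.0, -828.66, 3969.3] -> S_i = 7.54*(-4.79)^i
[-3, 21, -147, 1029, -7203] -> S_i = -3*-7^i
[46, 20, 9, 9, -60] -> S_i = Random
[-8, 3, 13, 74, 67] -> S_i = Random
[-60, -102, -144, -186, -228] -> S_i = -60 + -42*i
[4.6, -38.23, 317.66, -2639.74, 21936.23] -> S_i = 4.60*(-8.31)^i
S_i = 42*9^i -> [42, 378, 3402, 30618, 275562]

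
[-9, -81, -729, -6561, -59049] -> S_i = -9*9^i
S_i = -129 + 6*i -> [-129, -123, -117, -111, -105]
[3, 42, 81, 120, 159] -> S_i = 3 + 39*i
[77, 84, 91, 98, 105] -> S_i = 77 + 7*i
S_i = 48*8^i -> [48, 384, 3072, 24576, 196608]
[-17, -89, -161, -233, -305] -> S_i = -17 + -72*i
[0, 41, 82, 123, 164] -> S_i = 0 + 41*i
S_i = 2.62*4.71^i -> [2.62, 12.34, 58.12, 273.76, 1289.39]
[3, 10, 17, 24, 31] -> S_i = 3 + 7*i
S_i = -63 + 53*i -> [-63, -10, 43, 96, 149]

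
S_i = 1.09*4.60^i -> [1.09, 5.01, 23.06, 106.1, 488.04]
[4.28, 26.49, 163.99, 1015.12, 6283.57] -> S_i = 4.28*6.19^i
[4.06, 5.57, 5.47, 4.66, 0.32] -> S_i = Random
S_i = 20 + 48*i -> [20, 68, 116, 164, 212]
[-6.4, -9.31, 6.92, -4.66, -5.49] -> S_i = Random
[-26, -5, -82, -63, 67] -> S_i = Random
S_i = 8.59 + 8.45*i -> [8.59, 17.04, 25.49, 33.94, 42.39]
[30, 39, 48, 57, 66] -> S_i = 30 + 9*i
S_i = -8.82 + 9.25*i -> [-8.82, 0.43, 9.68, 18.93, 28.18]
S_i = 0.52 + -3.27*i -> [0.52, -2.75, -6.02, -9.29, -12.56]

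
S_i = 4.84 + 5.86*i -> [4.84, 10.7, 16.56, 22.42, 28.28]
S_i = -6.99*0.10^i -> [-6.99, -0.7, -0.07, -0.01, -0.0]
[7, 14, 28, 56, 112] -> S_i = 7*2^i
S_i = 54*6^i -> [54, 324, 1944, 11664, 69984]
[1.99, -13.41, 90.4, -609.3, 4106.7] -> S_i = 1.99*(-6.74)^i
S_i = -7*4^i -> [-7, -28, -112, -448, -1792]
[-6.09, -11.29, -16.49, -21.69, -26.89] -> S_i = -6.09 + -5.20*i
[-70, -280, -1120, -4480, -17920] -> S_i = -70*4^i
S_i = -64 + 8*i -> [-64, -56, -48, -40, -32]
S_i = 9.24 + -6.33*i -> [9.24, 2.91, -3.42, -9.75, -16.08]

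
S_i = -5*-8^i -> [-5, 40, -320, 2560, -20480]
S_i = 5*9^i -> [5, 45, 405, 3645, 32805]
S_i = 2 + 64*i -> [2, 66, 130, 194, 258]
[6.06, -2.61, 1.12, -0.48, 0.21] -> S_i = 6.06*(-0.43)^i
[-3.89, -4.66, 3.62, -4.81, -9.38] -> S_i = Random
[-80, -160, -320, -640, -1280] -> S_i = -80*2^i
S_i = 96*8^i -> [96, 768, 6144, 49152, 393216]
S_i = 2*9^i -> [2, 18, 162, 1458, 13122]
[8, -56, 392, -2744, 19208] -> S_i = 8*-7^i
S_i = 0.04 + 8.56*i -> [0.04, 8.6, 17.16, 25.72, 34.28]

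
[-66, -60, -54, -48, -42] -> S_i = -66 + 6*i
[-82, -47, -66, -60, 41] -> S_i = Random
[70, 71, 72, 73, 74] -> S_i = 70 + 1*i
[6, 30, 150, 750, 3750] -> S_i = 6*5^i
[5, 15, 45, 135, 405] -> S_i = 5*3^i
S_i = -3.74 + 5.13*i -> [-3.74, 1.39, 6.52, 11.65, 16.78]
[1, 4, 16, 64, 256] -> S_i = 1*4^i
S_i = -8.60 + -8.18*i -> [-8.6, -16.78, -24.96, -33.14, -41.32]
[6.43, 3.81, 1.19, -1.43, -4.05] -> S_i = 6.43 + -2.62*i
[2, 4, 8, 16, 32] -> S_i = 2*2^i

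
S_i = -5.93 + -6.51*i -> [-5.93, -12.44, -18.95, -25.46, -31.97]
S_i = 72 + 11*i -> [72, 83, 94, 105, 116]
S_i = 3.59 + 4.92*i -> [3.59, 8.51, 13.43, 18.35, 23.27]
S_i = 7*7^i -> [7, 49, 343, 2401, 16807]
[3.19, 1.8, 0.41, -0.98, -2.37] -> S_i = 3.19 + -1.39*i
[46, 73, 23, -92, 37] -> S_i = Random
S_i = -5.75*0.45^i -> [-5.75, -2.59, -1.16, -0.52, -0.24]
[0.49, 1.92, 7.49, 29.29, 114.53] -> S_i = 0.49*3.91^i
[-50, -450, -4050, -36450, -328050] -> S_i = -50*9^i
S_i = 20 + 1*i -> [20, 21, 22, 23, 24]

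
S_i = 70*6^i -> [70, 420, 2520, 15120, 90720]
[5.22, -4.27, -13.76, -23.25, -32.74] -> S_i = 5.22 + -9.49*i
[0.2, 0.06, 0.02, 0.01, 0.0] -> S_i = 0.20*0.30^i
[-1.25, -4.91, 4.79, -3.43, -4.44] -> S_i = Random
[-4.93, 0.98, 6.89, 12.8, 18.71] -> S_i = -4.93 + 5.91*i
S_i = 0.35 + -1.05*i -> [0.35, -0.7, -1.75, -2.8, -3.85]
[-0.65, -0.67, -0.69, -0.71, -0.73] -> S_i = -0.65*1.03^i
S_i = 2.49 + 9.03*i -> [2.49, 11.52, 20.55, 29.58, 38.61]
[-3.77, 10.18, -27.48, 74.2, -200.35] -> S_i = -3.77*(-2.70)^i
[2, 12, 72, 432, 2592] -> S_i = 2*6^i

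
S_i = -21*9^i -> [-21, -189, -1701, -15309, -137781]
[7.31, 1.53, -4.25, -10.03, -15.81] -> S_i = 7.31 + -5.78*i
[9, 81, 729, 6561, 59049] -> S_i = 9*9^i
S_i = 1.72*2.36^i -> [1.72, 4.06, 9.58, 22.61, 53.36]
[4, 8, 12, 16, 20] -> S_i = 4 + 4*i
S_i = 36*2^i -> [36, 72, 144, 288, 576]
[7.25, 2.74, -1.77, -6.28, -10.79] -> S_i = 7.25 + -4.51*i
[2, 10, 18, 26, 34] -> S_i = 2 + 8*i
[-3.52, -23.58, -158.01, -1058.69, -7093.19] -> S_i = -3.52*6.70^i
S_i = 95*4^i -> [95, 380, 1520, 6080, 24320]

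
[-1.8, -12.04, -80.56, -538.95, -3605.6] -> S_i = -1.80*6.69^i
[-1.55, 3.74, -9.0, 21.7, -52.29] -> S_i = -1.55*(-2.41)^i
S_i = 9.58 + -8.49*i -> [9.58, 1.09, -7.4, -15.89, -24.38]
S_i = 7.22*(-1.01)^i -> [7.22, -7.29, 7.37, -7.44, 7.51]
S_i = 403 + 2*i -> [403, 405, 407, 409, 411]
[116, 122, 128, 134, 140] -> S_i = 116 + 6*i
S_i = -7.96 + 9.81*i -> [-7.96, 1.85, 11.66, 21.47, 31.28]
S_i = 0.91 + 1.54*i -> [0.91, 2.45, 3.99, 5.53, 7.07]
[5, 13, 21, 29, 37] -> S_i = 5 + 8*i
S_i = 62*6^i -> [62, 372, 2232, 13392, 80352]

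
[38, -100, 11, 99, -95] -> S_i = Random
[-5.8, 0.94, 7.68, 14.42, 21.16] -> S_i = -5.80 + 6.74*i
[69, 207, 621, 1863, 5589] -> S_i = 69*3^i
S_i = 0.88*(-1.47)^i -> [0.88, -1.29, 1.9, -2.8, 4.11]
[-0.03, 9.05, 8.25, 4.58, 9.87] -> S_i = Random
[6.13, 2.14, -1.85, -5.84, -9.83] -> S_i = 6.13 + -3.99*i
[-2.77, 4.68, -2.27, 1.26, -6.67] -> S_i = Random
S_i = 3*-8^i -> [3, -24, 192, -1536, 12288]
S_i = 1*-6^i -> [1, -6, 36, -216, 1296]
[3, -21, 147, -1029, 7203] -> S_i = 3*-7^i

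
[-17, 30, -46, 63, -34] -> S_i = Random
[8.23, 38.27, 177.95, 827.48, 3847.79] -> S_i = 8.23*4.65^i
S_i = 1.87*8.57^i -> [1.87, 16.03, 137.34, 1177.02, 10087.07]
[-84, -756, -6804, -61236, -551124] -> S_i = -84*9^i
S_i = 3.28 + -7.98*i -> [3.28, -4.7, -12.68, -20.66, -28.64]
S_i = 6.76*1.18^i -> [6.76, 7.98, 9.41, 11.11, 13.11]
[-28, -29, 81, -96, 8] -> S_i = Random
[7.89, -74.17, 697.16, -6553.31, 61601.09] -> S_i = 7.89*(-9.40)^i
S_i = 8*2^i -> [8, 16, 32, 64, 128]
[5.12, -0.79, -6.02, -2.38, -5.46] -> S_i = Random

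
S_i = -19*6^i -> [-19, -114, -684, -4104, -24624]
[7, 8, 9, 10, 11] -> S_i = 7 + 1*i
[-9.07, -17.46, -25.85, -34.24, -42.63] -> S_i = -9.07 + -8.39*i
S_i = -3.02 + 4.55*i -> [-3.02, 1.53, 6.08, 10.63, 15.18]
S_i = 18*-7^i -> [18, -126, 882, -6174, 43218]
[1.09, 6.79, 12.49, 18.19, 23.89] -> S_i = 1.09 + 5.70*i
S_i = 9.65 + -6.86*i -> [9.65, 2.79, -4.07, -10.93, -17.79]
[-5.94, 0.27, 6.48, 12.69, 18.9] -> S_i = -5.94 + 6.21*i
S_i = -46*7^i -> [-46, -322, -2254, -15778, -110446]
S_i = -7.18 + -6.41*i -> [-7.18, -13.59, -20.0, -26.41, -32.82]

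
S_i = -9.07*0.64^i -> [-9.07, -5.8, -3.72, -2.38, -1.52]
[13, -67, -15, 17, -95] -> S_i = Random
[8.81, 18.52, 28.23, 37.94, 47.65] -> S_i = 8.81 + 9.71*i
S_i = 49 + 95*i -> [49, 144, 239, 334, 429]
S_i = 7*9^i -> [7, 63, 567, 5103, 45927]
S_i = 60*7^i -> [60, 420, 2940, 20580, 144060]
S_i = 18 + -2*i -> [18, 16, 14, 12, 10]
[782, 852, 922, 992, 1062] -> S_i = 782 + 70*i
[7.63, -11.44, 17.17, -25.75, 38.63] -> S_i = 7.63*(-1.50)^i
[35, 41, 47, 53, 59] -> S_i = 35 + 6*i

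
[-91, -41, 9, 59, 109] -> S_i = -91 + 50*i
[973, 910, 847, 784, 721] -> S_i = 973 + -63*i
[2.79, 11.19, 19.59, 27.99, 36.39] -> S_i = 2.79 + 8.40*i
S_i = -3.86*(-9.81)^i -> [-3.86, 37.87, -371.47, 3644.13, -35748.95]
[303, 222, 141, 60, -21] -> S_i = 303 + -81*i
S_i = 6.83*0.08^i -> [6.83, 0.55, 0.04, 0.0, 0.0]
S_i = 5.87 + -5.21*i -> [5.87, 0.66, -4.55, -9.76, -14.97]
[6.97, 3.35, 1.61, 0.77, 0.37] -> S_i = 6.97*0.48^i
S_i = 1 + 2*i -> [1, 3, 5, 7, 9]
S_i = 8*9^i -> [8, 72, 648, 5832, 52488]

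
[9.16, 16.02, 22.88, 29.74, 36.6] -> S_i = 9.16 + 6.86*i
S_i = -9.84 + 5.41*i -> [-9.84, -4.43, 0.98, 6.39, 11.8]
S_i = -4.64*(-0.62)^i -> [-4.64, 2.88, -1.78, 1.11, -0.69]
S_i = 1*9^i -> [1, 9, 81, 729, 6561]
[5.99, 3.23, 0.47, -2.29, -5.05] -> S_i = 5.99 + -2.76*i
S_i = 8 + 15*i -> [8, 23, 38, 53, 68]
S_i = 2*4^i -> [2, 8, 32, 128, 512]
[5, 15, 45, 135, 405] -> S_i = 5*3^i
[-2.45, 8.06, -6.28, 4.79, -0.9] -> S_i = Random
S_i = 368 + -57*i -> [368, 311, 254, 197, 140]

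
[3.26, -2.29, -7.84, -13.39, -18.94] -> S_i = 3.26 + -5.55*i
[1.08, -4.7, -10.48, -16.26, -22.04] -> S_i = 1.08 + -5.78*i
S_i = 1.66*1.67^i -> [1.66, 2.77, 4.63, 7.73, 12.91]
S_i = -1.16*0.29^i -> [-1.16, -0.34, -0.1, -0.03, -0.01]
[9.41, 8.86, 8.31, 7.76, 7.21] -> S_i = 9.41 + -0.55*i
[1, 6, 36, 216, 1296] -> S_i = 1*6^i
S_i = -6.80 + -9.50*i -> [-6.8, -16.3, -25.8, -35.3, -44.8]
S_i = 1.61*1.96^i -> [1.61, 3.16, 6.18, 12.12, 23.76]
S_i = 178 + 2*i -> [178, 180, 182, 184, 186]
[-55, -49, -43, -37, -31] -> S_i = -55 + 6*i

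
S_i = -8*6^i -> [-8, -48, -288, -1728, -10368]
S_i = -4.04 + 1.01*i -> [-4.04, -3.03, -2.02, -1.01, 0.0]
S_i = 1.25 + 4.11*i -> [1.25, 5.36, 9.47, 13.58, 17.69]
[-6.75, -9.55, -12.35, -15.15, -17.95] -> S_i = -6.75 + -2.80*i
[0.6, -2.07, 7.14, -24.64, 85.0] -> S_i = 0.60*(-3.45)^i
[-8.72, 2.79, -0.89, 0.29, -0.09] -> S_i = -8.72*(-0.32)^i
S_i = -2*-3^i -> [-2, 6, -18, 54, -162]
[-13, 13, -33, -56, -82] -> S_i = Random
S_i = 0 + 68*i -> [0, 68, 136, 204, 272]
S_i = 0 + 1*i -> [0, 1, 2, 3, 4]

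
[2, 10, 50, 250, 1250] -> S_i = 2*5^i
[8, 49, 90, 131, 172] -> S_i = 8 + 41*i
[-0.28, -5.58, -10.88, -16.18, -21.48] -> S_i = -0.28 + -5.30*i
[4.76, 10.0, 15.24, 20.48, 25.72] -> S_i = 4.76 + 5.24*i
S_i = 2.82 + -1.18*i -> [2.82, 1.64, 0.46, -0.72, -1.9]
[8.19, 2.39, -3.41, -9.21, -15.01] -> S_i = 8.19 + -5.80*i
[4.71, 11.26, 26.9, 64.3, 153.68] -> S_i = 4.71*2.39^i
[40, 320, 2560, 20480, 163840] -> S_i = 40*8^i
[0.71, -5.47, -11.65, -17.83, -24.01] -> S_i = 0.71 + -6.18*i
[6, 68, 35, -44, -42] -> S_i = Random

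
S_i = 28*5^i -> [28, 140, 700, 3500, 17500]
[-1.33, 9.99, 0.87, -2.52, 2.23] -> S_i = Random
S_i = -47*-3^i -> [-47, 141, -423, 1269, -3807]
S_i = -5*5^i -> [-5, -25, -125, -625, -3125]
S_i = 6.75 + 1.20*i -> [6.75, 7.95, 9.15, 10.35, 11.55]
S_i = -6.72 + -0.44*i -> [-6.72, -7.16, -7.6, -8.04, -8.48]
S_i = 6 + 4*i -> [6, 10, 14, 18, 22]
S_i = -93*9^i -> [-93, -837, -7533, -67797, -610173]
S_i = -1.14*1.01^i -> [-1.14, -1.15, -1.16, -1.17, -1.19]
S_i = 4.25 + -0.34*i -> [4.25, 3.91, 3.57, 3.23, 2.89]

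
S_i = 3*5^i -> [3, 15, 75, 375, 1875]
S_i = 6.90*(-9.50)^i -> [6.9, -65.55, 622.72, -5915.89, 56200.93]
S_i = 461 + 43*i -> [461, 504, 547, 590, 633]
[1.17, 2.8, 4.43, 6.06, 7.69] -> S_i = 1.17 + 1.63*i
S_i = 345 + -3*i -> [345, 342, 339, 336, 333]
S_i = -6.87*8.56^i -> [-6.87, -58.81, -503.39, -4309.02, -36885.17]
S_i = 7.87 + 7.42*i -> [7.87, 15.29, 22.71, 30.13, 37.55]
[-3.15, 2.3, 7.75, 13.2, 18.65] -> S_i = -3.15 + 5.45*i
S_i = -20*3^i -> [-20, -60, -180, -540, -1620]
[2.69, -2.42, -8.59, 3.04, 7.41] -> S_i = Random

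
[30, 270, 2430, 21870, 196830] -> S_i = 30*9^i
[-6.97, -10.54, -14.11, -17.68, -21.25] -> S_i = -6.97 + -3.57*i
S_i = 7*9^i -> [7, 63, 567, 5103, 45927]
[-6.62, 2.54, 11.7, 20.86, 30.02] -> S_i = -6.62 + 9.16*i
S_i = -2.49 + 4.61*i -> [-2.49, 2.12, 6.73, 11.34, 15.95]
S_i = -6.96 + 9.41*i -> [-6.96, 2.45, 11.86, 21.27, 30.68]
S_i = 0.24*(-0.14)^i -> [0.24, -0.03, 0.0, -0.0, 0.0]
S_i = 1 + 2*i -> [1, 3, 5, 7, 9]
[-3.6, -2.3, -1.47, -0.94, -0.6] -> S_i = -3.60*0.64^i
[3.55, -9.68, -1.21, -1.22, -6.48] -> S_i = Random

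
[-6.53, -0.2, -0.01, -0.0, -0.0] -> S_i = -6.53*0.03^i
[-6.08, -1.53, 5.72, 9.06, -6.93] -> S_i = Random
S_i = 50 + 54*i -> [50, 104, 158, 212, 266]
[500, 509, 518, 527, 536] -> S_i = 500 + 9*i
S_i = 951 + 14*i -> [951, 965, 979, 993, 1007]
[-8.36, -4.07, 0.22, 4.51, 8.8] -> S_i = -8.36 + 4.29*i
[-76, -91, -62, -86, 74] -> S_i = Random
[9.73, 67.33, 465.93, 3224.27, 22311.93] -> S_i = 9.73*6.92^i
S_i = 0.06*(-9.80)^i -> [0.06, -0.59, 5.76, -56.47, 553.42]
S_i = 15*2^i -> [15, 30, 60, 120, 240]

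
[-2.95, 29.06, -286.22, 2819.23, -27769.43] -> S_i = -2.95*(-9.85)^i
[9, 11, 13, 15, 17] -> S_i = 9 + 2*i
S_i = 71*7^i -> [71, 497, 3479, 24353, 170471]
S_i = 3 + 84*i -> [3, 87, 171, 255, 339]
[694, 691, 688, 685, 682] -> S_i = 694 + -3*i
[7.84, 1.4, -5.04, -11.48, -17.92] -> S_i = 7.84 + -6.44*i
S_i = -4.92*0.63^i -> [-4.92, -3.1, -1.95, -1.23, -0.78]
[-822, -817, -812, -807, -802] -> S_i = -822 + 5*i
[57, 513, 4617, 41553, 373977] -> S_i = 57*9^i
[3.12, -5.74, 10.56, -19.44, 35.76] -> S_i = 3.12*(-1.84)^i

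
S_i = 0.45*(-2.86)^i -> [0.45, -1.29, 3.68, -10.53, 30.11]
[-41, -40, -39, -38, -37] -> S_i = -41 + 1*i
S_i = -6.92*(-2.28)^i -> [-6.92, 15.78, -35.97, 82.02, -187.0]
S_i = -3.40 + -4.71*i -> [-3.4, -8.11, -12.82, -17.53, -22.24]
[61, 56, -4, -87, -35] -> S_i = Random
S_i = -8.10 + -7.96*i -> [-8.1, -16.06, -24.02, -31.98, -39.94]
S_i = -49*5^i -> [-49, -245, -1225, -6125, -30625]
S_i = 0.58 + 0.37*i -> [0.58, 0.95, 1.32, 1.69, 2.06]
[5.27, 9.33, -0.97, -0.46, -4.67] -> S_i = Random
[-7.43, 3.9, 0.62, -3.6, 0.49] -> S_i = Random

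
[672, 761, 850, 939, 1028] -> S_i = 672 + 89*i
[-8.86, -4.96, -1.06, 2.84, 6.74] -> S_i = -8.86 + 3.90*i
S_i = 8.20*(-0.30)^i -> [8.2, -2.46, 0.74, -0.22, 0.07]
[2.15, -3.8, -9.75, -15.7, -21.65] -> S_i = 2.15 + -5.95*i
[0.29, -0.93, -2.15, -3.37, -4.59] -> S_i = 0.29 + -1.22*i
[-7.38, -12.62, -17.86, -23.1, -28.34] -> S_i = -7.38 + -5.24*i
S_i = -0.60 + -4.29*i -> [-0.6, -4.89, -9.18, -13.47, -17.76]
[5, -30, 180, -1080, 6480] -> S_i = 5*-6^i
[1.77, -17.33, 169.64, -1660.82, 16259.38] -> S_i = 1.77*(-9.79)^i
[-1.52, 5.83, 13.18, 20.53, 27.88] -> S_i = -1.52 + 7.35*i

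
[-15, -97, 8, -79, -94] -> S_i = Random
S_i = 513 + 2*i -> [513, 515, 517, 519, 521]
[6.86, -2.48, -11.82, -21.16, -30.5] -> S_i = 6.86 + -9.34*i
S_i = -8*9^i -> [-8, -72, -648, -5832, -52488]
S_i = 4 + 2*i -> [4, 6, 8, 10, 12]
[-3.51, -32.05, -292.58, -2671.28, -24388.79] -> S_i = -3.51*9.13^i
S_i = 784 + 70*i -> [784, 854, 924, 994, 1064]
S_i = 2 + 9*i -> [2, 11, 20, 29, 38]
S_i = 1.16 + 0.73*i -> [1.16, 1.89, 2.62, 3.35, 4.08]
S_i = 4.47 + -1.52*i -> [4.47, 2.95, 1.43, -0.09, -1.61]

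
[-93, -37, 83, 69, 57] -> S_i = Random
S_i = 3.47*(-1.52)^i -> [3.47, -5.27, 8.02, -12.19, 18.52]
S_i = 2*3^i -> [2, 6, 18, 54, 162]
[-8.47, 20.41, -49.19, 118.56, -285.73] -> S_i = -8.47*(-2.41)^i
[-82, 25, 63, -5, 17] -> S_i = Random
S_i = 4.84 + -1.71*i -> [4.84, 3.13, 1.42, -0.29, -2.0]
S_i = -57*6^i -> [-57, -342, -2052, -12312, -73872]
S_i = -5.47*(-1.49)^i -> [-5.47, 8.15, -12.14, 18.09, -26.96]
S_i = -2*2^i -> [-2, -4, -8, -16, -32]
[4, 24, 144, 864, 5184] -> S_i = 4*6^i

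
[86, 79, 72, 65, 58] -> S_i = 86 + -7*i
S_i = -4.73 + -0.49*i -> [-4.73, -5.22, -5.71, -6.2, -6.69]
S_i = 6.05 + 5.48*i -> [6.05, 11.53, 17.01, 22.49, 27.97]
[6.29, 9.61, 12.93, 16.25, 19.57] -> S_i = 6.29 + 3.32*i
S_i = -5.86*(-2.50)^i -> [-5.86, 14.65, -36.62, 91.56, -228.91]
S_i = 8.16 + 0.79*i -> [8.16, 8.95, 9.74, 10.53, 11.32]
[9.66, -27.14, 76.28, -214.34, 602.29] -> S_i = 9.66*(-2.81)^i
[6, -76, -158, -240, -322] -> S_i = 6 + -82*i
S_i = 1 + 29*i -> [1, 30, 59, 88, 117]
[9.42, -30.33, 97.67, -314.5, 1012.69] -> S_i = 9.42*(-3.22)^i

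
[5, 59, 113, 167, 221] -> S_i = 5 + 54*i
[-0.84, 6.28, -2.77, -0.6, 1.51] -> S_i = Random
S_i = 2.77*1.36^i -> [2.77, 3.77, 5.12, 6.97, 9.48]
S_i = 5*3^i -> [5, 15, 45, 135, 405]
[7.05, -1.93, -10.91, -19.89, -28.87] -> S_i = 7.05 + -8.98*i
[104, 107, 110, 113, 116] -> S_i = 104 + 3*i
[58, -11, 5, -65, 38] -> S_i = Random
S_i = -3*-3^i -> [-3, 9, -27, 81, -243]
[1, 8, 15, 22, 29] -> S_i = 1 + 7*i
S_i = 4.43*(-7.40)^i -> [4.43, -32.78, 242.59, -1795.14, 13284.05]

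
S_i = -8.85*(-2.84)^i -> [-8.85, 25.13, -71.38, 202.72, -575.73]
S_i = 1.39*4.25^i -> [1.39, 5.91, 25.11, 106.7, 453.49]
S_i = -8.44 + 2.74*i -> [-8.44, -5.7, -2.96, -0.22, 2.52]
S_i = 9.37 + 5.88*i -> [9.37, 15.25, 21.13, 27.01, 32.89]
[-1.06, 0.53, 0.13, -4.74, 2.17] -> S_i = Random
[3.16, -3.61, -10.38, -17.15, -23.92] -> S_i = 3.16 + -6.77*i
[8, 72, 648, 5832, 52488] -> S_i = 8*9^i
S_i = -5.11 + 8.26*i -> [-5.11, 3.15, 11.41, 19.67, 27.93]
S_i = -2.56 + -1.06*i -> [-2.56, -3.62, -4.68, -5.74, -6.8]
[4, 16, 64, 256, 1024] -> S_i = 4*4^i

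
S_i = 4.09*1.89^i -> [4.09, 7.73, 14.61, 27.61, 52.19]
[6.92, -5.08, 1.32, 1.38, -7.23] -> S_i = Random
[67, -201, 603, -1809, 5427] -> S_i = 67*-3^i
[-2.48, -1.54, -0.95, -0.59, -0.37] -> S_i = -2.48*0.62^i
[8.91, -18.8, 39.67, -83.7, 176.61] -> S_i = 8.91*(-2.11)^i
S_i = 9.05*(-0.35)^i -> [9.05, -3.17, 1.11, -0.39, 0.14]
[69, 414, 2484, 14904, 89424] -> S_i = 69*6^i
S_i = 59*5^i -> [59, 295, 1475, 7375, 36875]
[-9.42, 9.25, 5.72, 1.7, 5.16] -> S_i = Random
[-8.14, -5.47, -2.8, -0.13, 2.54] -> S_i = -8.14 + 2.67*i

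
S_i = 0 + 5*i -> [0, 5, 10, 15, 20]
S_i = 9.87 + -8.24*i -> [9.87, 1.63, -6.61, -14.85, -23.09]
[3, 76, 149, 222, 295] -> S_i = 3 + 73*i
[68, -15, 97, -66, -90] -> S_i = Random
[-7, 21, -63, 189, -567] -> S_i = -7*-3^i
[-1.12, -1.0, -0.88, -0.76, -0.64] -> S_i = -1.12 + 0.12*i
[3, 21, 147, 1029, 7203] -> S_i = 3*7^i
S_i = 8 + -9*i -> [8, -1, -10, -19, -28]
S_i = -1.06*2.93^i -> [-1.06, -3.11, -9.1, -26.66, -78.12]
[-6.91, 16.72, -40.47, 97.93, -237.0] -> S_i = -6.91*(-2.42)^i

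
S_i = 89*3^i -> [89, 267, 801, 2403, 7209]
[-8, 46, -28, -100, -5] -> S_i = Random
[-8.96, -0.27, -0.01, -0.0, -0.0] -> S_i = -8.96*0.03^i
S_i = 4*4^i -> [4, 16, 64, 256, 1024]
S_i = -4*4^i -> [-4, -16, -64, -256, -1024]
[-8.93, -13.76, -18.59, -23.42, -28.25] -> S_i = -8.93 + -4.83*i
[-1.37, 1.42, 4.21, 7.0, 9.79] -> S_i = -1.37 + 2.79*i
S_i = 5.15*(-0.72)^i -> [5.15, -3.71, 2.67, -1.92, 1.38]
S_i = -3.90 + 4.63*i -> [-3.9, 0.73, 5.36, 9.99, 14.62]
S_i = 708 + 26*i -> [708, 734, 760, 786, 812]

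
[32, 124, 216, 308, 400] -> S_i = 32 + 92*i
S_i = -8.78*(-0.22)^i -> [-8.78, 1.93, -0.42, 0.09, -0.02]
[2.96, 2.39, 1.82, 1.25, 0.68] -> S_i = 2.96 + -0.57*i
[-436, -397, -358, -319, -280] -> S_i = -436 + 39*i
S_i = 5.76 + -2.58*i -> [5.76, 3.18, 0.6, -1.98, -4.56]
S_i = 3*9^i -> [3, 27, 243, 2187, 19683]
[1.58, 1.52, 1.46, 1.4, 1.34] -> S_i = 1.58*0.96^i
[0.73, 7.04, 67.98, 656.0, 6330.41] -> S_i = 0.73*9.65^i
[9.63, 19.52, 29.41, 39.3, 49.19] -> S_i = 9.63 + 9.89*i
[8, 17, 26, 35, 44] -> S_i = 8 + 9*i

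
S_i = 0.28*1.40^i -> [0.28, 0.39, 0.55, 0.77, 1.08]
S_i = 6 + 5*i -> [6, 11, 16, 21, 26]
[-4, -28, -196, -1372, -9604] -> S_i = -4*7^i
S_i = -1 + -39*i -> [-1, -40, -79, -118, -157]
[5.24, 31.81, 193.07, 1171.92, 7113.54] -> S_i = 5.24*6.07^i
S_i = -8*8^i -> [-8, -64, -512, -4096, -32768]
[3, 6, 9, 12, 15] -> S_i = 3 + 3*i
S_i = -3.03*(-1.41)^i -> [-3.03, 4.27, -6.02, 8.49, -11.98]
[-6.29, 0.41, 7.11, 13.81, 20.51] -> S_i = -6.29 + 6.70*i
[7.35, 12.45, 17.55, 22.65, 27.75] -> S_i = 7.35 + 5.10*i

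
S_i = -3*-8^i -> [-3, 24, -192, 1536, -12288]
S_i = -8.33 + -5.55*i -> [-8.33, -13.88, -19.43, -24.98, -30.53]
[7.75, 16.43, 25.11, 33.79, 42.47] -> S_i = 7.75 + 8.68*i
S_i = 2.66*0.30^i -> [2.66, 0.8, 0.24, 0.07, 0.02]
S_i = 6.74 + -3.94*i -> [6.74, 2.8, -1.14, -5.08, -9.02]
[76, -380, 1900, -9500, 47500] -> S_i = 76*-5^i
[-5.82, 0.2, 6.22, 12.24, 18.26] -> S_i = -5.82 + 6.02*i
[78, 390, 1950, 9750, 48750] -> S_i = 78*5^i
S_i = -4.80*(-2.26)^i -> [-4.8, 10.85, -24.52, 55.41, -125.22]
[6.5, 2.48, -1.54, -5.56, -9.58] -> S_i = 6.50 + -4.02*i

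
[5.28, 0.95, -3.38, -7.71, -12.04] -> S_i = 5.28 + -4.33*i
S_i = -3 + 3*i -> [-3, 0, 3, 6, 9]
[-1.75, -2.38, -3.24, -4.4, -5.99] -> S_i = -1.75*1.36^i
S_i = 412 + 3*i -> [412, 415, 418, 421, 424]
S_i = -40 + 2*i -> [-40, -38, -36, -34, -32]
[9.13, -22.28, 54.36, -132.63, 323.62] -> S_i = 9.13*(-2.44)^i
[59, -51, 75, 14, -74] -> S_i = Random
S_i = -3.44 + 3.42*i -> [-3.44, -0.02, 3.4, 6.82, 10.24]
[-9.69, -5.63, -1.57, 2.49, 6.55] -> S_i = -9.69 + 4.06*i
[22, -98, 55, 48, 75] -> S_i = Random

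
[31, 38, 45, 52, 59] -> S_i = 31 + 7*i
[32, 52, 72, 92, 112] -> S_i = 32 + 20*i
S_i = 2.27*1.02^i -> [2.27, 2.32, 2.36, 2.41, 2.46]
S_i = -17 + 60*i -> [-17, 43, 103, 163, 223]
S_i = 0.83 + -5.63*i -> [0.83, -4.8, -10.43, -16.06, -21.69]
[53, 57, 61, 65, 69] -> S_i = 53 + 4*i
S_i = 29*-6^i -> [29, -174, 1044, -6264, 37584]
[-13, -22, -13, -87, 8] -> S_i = Random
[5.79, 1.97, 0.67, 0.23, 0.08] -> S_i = 5.79*0.34^i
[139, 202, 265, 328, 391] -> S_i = 139 + 63*i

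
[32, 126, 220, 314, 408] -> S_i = 32 + 94*i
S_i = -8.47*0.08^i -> [-8.47, -0.68, -0.05, -0.0, -0.0]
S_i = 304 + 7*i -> [304, 311, 318, 325, 332]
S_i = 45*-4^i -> [45, -180, 720, -2880, 11520]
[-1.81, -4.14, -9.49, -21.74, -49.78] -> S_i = -1.81*2.29^i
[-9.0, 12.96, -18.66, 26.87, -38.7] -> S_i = -9.00*(-1.44)^i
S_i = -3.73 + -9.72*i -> [-3.73, -13.45, -23.17, -32.89, -42.61]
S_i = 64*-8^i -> [64, -512, 4096, -32768, 262144]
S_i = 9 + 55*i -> [9, 64, 119, 174, 229]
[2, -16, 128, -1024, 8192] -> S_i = 2*-8^i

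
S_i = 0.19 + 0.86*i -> [0.19, 1.05, 1.91, 2.77, 3.63]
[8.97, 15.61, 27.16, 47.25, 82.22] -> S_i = 8.97*1.74^i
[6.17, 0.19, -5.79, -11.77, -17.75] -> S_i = 6.17 + -5.98*i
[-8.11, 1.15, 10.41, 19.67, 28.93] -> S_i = -8.11 + 9.26*i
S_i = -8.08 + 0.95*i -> [-8.08, -7.13, -6.18, -5.23, -4.28]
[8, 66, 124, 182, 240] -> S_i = 8 + 58*i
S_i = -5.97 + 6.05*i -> [-5.97, 0.08, 6.13, 12.18, 18.23]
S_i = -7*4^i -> [-7, -28, -112, -448, -1792]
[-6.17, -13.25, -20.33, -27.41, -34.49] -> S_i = -6.17 + -7.08*i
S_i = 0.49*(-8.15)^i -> [0.49, -3.99, 32.55, -265.26, 2161.85]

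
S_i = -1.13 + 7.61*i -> [-1.13, 6.48, 14.09, 21.7, 29.31]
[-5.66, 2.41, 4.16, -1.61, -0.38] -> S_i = Random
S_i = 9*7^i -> [9, 63, 441, 3087, 21609]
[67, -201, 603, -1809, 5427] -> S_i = 67*-3^i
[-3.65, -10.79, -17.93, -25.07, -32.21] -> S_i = -3.65 + -7.14*i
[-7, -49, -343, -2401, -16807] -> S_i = -7*7^i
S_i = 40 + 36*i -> [40, 76, 112, 148, 184]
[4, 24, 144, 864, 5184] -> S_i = 4*6^i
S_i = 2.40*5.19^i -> [2.4, 12.46, 64.65, 335.52, 1741.33]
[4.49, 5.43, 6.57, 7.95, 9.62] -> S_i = 4.49*1.21^i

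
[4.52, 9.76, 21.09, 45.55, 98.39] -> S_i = 4.52*2.16^i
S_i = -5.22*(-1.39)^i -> [-5.22, 7.26, -10.09, 14.02, -19.49]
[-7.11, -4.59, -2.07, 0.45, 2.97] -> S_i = -7.11 + 2.52*i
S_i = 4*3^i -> [4, 12, 36, 108, 324]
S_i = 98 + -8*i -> [98, 90, 82, 74, 66]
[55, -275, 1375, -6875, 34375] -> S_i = 55*-5^i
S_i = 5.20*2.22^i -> [5.2, 11.54, 25.63, 56.89, 126.3]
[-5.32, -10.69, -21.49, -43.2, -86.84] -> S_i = -5.32*2.01^i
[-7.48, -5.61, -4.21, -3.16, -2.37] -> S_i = -7.48*0.75^i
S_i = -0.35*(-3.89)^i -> [-0.35, 1.36, -5.3, 20.6, -80.14]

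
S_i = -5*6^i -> [-5, -30, -180, -1080, -6480]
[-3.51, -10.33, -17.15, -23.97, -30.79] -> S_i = -3.51 + -6.82*i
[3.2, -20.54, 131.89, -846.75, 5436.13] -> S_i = 3.20*(-6.42)^i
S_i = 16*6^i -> [16, 96, 576, 3456, 20736]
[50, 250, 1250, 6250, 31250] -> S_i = 50*5^i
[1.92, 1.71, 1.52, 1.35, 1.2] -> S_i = 1.92*0.89^i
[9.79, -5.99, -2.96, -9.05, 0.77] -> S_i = Random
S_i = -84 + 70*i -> [-84, -14, 56, 126, 196]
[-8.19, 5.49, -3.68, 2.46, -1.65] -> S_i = -8.19*(-0.67)^i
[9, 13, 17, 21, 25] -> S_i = 9 + 4*i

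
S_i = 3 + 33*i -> [3, 36, 69, 102, 135]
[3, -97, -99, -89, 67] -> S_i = Random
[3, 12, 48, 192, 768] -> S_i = 3*4^i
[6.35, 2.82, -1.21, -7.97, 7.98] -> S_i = Random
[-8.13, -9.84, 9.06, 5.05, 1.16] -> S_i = Random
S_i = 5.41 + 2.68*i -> [5.41, 8.09, 10.77, 13.45, 16.13]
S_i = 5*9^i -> [5, 45, 405, 3645, 32805]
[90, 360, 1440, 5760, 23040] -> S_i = 90*4^i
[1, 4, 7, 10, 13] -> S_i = 1 + 3*i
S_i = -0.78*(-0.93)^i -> [-0.78, 0.73, -0.67, 0.63, -0.58]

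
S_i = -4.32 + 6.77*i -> [-4.32, 2.45, 9.22, 15.99, 22.76]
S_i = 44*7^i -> [44, 308, 2156, 15092, 105644]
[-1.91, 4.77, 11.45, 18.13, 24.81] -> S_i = -1.91 + 6.68*i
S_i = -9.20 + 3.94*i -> [-9.2, -5.26, -1.32, 2.62, 6.56]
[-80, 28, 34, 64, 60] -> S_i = Random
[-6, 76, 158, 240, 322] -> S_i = -6 + 82*i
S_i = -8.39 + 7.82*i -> [-8.39, -0.57, 7.25, 15.07, 22.89]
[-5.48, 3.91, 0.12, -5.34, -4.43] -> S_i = Random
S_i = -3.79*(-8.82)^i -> [-3.79, 33.43, -294.83, 2600.43, -22935.78]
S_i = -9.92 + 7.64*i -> [-9.92, -2.28, 5.36, 13.0, 20.64]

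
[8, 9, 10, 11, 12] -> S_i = 8 + 1*i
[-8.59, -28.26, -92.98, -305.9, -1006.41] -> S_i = -8.59*3.29^i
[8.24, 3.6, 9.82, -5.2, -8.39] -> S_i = Random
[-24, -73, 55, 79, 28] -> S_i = Random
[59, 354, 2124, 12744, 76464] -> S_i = 59*6^i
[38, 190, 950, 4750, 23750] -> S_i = 38*5^i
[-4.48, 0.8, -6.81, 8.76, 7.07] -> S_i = Random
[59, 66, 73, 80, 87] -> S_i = 59 + 7*i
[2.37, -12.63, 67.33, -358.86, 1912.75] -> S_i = 2.37*(-5.33)^i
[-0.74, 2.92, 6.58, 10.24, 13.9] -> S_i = -0.74 + 3.66*i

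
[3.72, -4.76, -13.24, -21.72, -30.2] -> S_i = 3.72 + -8.48*i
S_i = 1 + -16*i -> [1, -15, -31, -47, -63]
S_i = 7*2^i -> [7, 14, 28, 56, 112]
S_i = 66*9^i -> [66, 594, 5346, 48114, 433026]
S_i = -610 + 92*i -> [-610, -518, -426, -334, -242]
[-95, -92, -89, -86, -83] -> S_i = -95 + 3*i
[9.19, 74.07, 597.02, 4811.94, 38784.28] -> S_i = 9.19*8.06^i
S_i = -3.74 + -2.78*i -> [-3.74, -6.52, -9.3, -12.08, -14.86]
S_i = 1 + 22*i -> [1, 23, 45, 67, 89]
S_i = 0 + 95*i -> [0, 95, 190, 285, 380]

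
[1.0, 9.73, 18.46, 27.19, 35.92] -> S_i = 1.00 + 8.73*i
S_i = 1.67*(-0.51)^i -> [1.67, -0.85, 0.43, -0.22, 0.11]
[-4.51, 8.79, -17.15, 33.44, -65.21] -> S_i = -4.51*(-1.95)^i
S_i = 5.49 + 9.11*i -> [5.49, 14.6, 23.71, 32.82, 41.93]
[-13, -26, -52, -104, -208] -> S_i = -13*2^i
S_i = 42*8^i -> [42, 336, 2688, 21504, 172032]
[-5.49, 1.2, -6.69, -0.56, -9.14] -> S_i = Random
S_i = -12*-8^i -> [-12, 96, -768, 6144, -49152]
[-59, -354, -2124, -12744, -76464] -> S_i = -59*6^i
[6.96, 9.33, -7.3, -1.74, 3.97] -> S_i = Random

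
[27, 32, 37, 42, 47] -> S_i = 27 + 5*i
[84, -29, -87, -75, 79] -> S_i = Random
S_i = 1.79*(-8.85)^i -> [1.79, -15.84, 140.2, -1240.75, 10980.6]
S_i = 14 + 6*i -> [14, 20, 26, 32, 38]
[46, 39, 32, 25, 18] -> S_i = 46 + -7*i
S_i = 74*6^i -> [74, 444, 2664, 15984, 95904]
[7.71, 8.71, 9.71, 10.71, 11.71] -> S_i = 7.71 + 1.00*i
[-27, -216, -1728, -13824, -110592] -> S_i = -27*8^i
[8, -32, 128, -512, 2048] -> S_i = 8*-4^i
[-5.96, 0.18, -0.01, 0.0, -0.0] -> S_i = -5.96*(-0.03)^i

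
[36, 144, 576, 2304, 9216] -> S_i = 36*4^i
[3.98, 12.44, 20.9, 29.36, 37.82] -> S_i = 3.98 + 8.46*i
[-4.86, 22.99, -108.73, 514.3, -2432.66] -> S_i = -4.86*(-4.73)^i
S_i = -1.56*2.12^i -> [-1.56, -3.31, -7.01, -14.86, -31.51]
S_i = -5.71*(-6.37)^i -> [-5.71, 36.37, -231.69, 1475.89, -9401.43]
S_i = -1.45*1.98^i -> [-1.45, -2.87, -5.68, -11.26, -22.29]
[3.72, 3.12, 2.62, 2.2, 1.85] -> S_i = 3.72*0.84^i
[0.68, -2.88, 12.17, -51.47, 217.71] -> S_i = 0.68*(-4.23)^i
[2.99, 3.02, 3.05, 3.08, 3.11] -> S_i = 2.99 + 0.03*i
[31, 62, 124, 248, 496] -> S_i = 31*2^i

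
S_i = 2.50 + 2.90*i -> [2.5, 5.4, 8.3, 11.2, 14.1]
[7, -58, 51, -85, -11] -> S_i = Random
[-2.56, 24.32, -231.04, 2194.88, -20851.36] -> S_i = -2.56*(-9.50)^i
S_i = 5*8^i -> [5, 40, 320, 2560, 20480]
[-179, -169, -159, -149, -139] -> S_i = -179 + 10*i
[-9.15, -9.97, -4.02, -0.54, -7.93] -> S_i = Random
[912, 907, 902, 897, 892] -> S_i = 912 + -5*i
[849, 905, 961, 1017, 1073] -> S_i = 849 + 56*i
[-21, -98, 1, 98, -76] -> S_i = Random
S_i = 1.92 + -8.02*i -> [1.92, -6.1, -14.12, -22.14, -30.16]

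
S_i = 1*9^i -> [1, 9, 81, 729, 6561]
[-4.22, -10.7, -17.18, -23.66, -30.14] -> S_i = -4.22 + -6.48*i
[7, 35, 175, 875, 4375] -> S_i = 7*5^i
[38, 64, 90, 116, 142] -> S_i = 38 + 26*i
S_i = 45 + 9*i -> [45, 54, 63, 72, 81]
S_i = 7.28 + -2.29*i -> [7.28, 4.99, 2.7, 0.41, -1.88]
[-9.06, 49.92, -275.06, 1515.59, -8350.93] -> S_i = -9.06*(-5.51)^i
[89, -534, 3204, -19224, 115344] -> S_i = 89*-6^i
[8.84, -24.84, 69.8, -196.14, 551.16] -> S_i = 8.84*(-2.81)^i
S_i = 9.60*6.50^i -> [9.6, 62.4, 405.6, 2636.4, 17136.6]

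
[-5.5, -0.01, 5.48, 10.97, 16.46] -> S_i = -5.50 + 5.49*i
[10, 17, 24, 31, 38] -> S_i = 10 + 7*i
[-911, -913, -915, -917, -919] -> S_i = -911 + -2*i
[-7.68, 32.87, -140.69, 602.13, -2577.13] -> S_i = -7.68*(-4.28)^i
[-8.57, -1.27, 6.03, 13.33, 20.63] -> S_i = -8.57 + 7.30*i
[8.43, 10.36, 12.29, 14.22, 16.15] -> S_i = 8.43 + 1.93*i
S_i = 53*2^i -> [53, 106, 212, 424, 848]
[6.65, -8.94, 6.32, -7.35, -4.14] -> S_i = Random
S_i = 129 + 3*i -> [129, 132, 135, 138, 141]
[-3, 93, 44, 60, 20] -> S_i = Random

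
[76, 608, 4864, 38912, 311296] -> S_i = 76*8^i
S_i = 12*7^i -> [12, 84, 588, 4116, 28812]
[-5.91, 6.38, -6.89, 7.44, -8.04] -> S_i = -5.91*(-1.08)^i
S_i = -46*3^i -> [-46, -138, -414, -1242, -3726]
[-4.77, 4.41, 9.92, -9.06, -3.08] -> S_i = Random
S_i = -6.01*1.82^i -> [-6.01, -10.94, -19.91, -36.23, -65.94]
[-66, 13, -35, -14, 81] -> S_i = Random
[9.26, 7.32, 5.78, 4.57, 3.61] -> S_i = 9.26*0.79^i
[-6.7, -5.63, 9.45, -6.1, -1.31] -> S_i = Random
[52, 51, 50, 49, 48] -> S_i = 52 + -1*i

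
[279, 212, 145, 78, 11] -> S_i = 279 + -67*i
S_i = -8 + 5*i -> [-8, -3, 2, 7, 12]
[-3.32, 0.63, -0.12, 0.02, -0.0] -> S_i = -3.32*(-0.19)^i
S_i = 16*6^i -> [16, 96, 576, 3456, 20736]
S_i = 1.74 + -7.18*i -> [1.74, -5.44, -12.62, -19.8, -26.98]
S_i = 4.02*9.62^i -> [4.02, 38.67, 372.03, 3578.91, 34429.15]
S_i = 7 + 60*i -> [7, 67, 127, 187, 247]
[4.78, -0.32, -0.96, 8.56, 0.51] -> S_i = Random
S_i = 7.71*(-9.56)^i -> [7.71, -73.71, 704.64, -6736.4, 64400.01]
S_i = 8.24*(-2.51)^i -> [8.24, -20.68, 51.91, -130.3, 327.06]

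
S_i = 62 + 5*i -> [62, 67, 72, 77, 82]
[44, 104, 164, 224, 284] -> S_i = 44 + 60*i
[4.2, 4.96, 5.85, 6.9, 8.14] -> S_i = 4.20*1.18^i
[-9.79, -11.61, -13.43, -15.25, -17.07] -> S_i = -9.79 + -1.82*i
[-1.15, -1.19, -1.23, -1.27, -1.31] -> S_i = -1.15 + -0.04*i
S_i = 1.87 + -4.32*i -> [1.87, -2.45, -6.77, -11.09, -15.41]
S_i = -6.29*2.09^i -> [-6.29, -13.15, -27.48, -57.42, -120.02]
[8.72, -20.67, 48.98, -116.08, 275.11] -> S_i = 8.72*(-2.37)^i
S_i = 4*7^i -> [4, 28, 196, 1372, 9604]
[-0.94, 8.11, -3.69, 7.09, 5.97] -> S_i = Random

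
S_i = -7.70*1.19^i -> [-7.7, -9.16, -10.9, -12.98, -15.44]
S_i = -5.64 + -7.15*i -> [-5.64, -12.79, -19.94, -27.09, -34.24]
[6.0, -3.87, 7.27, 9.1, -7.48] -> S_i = Random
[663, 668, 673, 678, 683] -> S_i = 663 + 5*i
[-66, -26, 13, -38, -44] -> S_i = Random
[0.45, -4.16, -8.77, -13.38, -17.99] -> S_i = 0.45 + -4.61*i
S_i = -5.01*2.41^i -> [-5.01, -12.07, -29.1, -70.13, -169.01]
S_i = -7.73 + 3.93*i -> [-7.73, -3.8, 0.13, 4.06, 7.99]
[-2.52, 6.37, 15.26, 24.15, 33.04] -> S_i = -2.52 + 8.89*i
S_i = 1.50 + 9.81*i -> [1.5, 11.31, 21.12, 30.93, 40.74]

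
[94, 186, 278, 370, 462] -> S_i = 94 + 92*i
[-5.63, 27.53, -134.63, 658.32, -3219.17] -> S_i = -5.63*(-4.89)^i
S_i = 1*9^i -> [1, 9, 81, 729, 6561]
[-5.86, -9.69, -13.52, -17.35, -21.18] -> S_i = -5.86 + -3.83*i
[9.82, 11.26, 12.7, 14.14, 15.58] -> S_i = 9.82 + 1.44*i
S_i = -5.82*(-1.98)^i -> [-5.82, 11.52, -22.82, 45.18, -89.45]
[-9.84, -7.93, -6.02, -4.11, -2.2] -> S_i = -9.84 + 1.91*i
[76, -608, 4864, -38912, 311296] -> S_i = 76*-8^i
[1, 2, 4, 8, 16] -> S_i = 1*2^i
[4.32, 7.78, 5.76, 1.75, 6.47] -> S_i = Random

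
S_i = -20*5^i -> [-20, -100, -500, -2500, -12500]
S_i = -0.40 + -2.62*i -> [-0.4, -3.02, -5.64, -8.26, -10.88]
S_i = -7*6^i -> [-7, -42, -252, -1512, -9072]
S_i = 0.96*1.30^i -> [0.96, 1.25, 1.62, 2.11, 2.74]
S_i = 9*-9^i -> [9, -81, 729, -6561, 59049]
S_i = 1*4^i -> [1, 4, 16, 64, 256]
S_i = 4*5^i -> [4, 20, 100, 500, 2500]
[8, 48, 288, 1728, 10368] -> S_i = 8*6^i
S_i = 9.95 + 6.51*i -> [9.95, 16.46, 22.97, 29.48, 35.99]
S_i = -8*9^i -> [-8, -72, -648, -5832, -52488]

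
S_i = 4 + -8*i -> [4, -4, -12, -20, -28]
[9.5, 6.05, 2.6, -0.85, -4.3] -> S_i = 9.50 + -3.45*i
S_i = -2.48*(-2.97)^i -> [-2.48, 7.37, -21.88, 64.97, -192.96]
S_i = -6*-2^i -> [-6, 12, -24, 48, -96]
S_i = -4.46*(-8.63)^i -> [-4.46, 38.49, -332.17, 2866.6, -24738.77]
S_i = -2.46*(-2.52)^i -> [-2.46, 6.2, -15.62, 39.37, -99.21]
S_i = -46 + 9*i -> [-46, -37, -28, -19, -10]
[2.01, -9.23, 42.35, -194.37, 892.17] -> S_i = 2.01*(-4.59)^i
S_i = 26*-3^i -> [26, -78, 234, -702, 2106]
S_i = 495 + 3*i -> [495, 498, 501, 504, 507]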